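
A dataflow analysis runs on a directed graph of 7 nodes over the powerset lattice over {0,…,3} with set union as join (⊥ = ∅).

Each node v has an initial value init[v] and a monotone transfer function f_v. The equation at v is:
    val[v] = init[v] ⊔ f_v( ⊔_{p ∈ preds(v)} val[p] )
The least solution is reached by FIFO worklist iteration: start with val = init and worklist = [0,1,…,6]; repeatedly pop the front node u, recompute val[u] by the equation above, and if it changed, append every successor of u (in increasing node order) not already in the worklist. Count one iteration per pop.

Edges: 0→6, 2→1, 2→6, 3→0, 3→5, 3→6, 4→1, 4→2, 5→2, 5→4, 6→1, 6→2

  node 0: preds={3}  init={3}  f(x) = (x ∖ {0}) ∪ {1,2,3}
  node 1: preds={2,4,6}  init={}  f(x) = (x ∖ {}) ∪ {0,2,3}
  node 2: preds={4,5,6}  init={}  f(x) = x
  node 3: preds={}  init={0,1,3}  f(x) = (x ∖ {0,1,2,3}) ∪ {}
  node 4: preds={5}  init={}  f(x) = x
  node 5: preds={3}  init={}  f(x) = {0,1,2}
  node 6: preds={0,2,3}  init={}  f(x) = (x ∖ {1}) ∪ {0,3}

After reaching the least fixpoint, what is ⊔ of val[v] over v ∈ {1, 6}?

Trace (12 dequeues):
  [1] u=0 | in {0,1,3} | out {1,2,3} | prev {3} | push {}
  [2] u=1 | in {} | out {0,2,3} | prev {} | push {}
  [3] u=2 | in {} | out {} | ==
  [4] u=3 | in {} | out {0,1,3} | ==
  [5] u=4 | in {} | out {} | ==
  [6] u=5 | in {0,1,3} | out {0,1,2} | prev {} | push {2,4}
  [7] u=6 | in {0,1,2,3} | out {0,2,3} | prev {} | push {1}
  [8] u=2 | in {0,1,2,3} | out {0,1,2,3} | prev {} | push {6}
  [9] u=4 | in {0,1,2} | out {0,1,2} | prev {} | push {2}
  [10] u=1 | in {0,1,2,3} | out {0,1,2,3} | prev {0,2,3} | push {}
  [11] u=6 | in {0,1,2,3} | out {0,2,3} | ==
  [12] u=2 | in {0,1,2,3} | out {0,1,2,3} | ==

Converged values:
  [0] {1,2,3}
  [1] {0,1,2,3}
  [2] {0,1,2,3}
  [3] {0,1,3}
  [4] {0,1,2}
  [5] {0,1,2}
  [6] {0,2,3}

{0,1,2,3}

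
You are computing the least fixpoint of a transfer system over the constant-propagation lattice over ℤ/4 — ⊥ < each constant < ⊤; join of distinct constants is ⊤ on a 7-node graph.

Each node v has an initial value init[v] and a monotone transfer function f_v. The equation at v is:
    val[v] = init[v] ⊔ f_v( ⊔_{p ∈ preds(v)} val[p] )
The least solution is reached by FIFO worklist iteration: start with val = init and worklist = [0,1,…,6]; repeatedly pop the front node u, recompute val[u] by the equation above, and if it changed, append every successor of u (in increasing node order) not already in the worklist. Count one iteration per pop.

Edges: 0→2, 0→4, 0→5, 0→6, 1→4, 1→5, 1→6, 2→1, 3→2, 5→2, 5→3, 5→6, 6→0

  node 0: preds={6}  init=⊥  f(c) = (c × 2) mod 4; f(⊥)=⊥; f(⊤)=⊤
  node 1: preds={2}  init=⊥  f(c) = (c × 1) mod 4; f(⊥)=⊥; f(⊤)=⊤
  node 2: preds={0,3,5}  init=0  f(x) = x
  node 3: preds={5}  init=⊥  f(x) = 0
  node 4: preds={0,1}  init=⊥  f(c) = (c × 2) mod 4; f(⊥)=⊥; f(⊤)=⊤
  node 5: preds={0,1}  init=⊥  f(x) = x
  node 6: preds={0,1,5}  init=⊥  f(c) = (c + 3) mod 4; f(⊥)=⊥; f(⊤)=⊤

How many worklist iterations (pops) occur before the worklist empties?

22

Worklist (22 pops):
  #1 pop 0: in=⊥ → ⊥ (no change)
  #2 pop 1: in=0 → 0 (was ⊥); enqueue []
  #3 pop 2: in=⊥ → 0 (no change)
  #4 pop 3: in=⊥ → 0 (was ⊥); enqueue [2]
  #5 pop 4: in=0 → 0 (was ⊥); enqueue []
  #6 pop 5: in=0 → 0 (was ⊥); enqueue [3]
  #7 pop 6: in=0 → 3 (was ⊥); enqueue [0]
  #8 pop 2: in=0 → 0 (no change)
  #9 pop 3: in=0 → 0 (no change)
  #10 pop 0: in=3 → 2 (was ⊥); enqueue [2,4,5,6]
  #11 pop 2: in=⊤ → ⊤ (was 0); enqueue [1]
  #12 pop 4: in=⊤ → ⊤ (was 0); enqueue []
  #13 pop 5: in=⊤ → ⊤ (was 0); enqueue [2,3]
  #14 pop 6: in=⊤ → ⊤ (was 3); enqueue [0]
  #15 pop 1: in=⊤ → ⊤ (was 0); enqueue [4,5,6]
  #16 pop 2: in=⊤ → ⊤ (no change)
  #17 pop 3: in=⊤ → 0 (no change)
  #18 pop 0: in=⊤ → ⊤ (was 2); enqueue [2]
  #19 pop 4: in=⊤ → ⊤ (no change)
  #20 pop 5: in=⊤ → ⊤ (no change)
  #21 pop 6: in=⊤ → ⊤ (no change)
  #22 pop 2: in=⊤ → ⊤ (no change)

Fixpoint:
  val[0] = ⊤
  val[1] = ⊤
  val[2] = ⊤
  val[3] = 0
  val[4] = ⊤
  val[5] = ⊤
  val[6] = ⊤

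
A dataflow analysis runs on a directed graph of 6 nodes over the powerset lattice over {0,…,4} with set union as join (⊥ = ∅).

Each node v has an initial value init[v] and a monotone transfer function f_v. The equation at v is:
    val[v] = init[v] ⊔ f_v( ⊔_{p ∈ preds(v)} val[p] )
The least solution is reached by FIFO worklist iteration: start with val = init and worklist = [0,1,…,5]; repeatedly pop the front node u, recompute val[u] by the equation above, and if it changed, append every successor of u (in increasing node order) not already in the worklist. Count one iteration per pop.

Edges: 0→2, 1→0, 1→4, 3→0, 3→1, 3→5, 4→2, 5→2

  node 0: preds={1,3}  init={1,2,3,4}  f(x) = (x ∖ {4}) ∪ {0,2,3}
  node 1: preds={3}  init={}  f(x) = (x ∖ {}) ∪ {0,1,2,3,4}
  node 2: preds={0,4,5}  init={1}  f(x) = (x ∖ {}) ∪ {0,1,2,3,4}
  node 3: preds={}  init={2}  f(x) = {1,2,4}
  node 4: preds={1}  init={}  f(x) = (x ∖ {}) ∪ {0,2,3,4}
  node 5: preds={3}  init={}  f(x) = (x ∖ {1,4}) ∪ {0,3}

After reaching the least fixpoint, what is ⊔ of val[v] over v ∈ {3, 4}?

{0,1,2,3,4}

Worklist (9 pops):
  #1 pop 0: in={2} → {0,1,2,3,4} (was {1,2,3,4}); enqueue []
  #2 pop 1: in={2} → {0,1,2,3,4} (was {}); enqueue [0]
  #3 pop 2: in={0,1,2,3,4} → {0,1,2,3,4} (was {1}); enqueue []
  #4 pop 3: in={} → {1,2,4} (was {2}); enqueue [1]
  #5 pop 4: in={0,1,2,3,4} → {0,1,2,3,4} (was {}); enqueue [2]
  #6 pop 5: in={1,2,4} → {0,2,3} (was {}); enqueue []
  #7 pop 0: in={0,1,2,3,4} → {0,1,2,3,4} (no change)
  #8 pop 1: in={1,2,4} → {0,1,2,3,4} (no change)
  #9 pop 2: in={0,1,2,3,4} → {0,1,2,3,4} (no change)

Fixpoint:
  val[0] = {0,1,2,3,4}
  val[1] = {0,1,2,3,4}
  val[2] = {0,1,2,3,4}
  val[3] = {1,2,4}
  val[4] = {0,1,2,3,4}
  val[5] = {0,2,3}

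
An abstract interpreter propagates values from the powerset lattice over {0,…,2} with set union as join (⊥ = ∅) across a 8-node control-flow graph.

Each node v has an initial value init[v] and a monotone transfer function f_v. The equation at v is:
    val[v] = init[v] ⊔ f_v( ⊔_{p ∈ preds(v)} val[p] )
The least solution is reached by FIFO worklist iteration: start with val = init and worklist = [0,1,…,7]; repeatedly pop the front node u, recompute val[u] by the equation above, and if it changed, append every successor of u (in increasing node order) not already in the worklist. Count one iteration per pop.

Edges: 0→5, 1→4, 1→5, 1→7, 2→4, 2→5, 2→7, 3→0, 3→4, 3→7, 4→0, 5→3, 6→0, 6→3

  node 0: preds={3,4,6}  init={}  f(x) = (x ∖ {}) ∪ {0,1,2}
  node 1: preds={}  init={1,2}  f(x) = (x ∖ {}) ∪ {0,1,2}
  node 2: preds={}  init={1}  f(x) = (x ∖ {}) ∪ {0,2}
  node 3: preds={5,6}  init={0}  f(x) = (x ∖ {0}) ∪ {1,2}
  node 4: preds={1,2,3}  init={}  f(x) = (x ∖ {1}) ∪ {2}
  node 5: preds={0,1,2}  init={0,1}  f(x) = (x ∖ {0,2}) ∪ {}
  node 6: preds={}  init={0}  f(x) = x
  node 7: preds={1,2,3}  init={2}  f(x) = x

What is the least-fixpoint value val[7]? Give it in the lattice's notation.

Worklist (9 pops):
  #1 pop 0: in={0} → {0,1,2} (was {}); enqueue []
  #2 pop 1: in={} → {0,1,2} (was {1,2}); enqueue []
  #3 pop 2: in={} → {0,1,2} (was {1}); enqueue []
  #4 pop 3: in={0,1} → {0,1,2} (was {0}); enqueue [0]
  #5 pop 4: in={0,1,2} → {0,2} (was {}); enqueue []
  #6 pop 5: in={0,1,2} → {0,1} (no change)
  #7 pop 6: in={} → {0} (no change)
  #8 pop 7: in={0,1,2} → {0,1,2} (was {2}); enqueue []
  #9 pop 0: in={0,1,2} → {0,1,2} (no change)

Fixpoint:
  val[0] = {0,1,2}
  val[1] = {0,1,2}
  val[2] = {0,1,2}
  val[3] = {0,1,2}
  val[4] = {0,2}
  val[5] = {0,1}
  val[6] = {0}
  val[7] = {0,1,2}

{0,1,2}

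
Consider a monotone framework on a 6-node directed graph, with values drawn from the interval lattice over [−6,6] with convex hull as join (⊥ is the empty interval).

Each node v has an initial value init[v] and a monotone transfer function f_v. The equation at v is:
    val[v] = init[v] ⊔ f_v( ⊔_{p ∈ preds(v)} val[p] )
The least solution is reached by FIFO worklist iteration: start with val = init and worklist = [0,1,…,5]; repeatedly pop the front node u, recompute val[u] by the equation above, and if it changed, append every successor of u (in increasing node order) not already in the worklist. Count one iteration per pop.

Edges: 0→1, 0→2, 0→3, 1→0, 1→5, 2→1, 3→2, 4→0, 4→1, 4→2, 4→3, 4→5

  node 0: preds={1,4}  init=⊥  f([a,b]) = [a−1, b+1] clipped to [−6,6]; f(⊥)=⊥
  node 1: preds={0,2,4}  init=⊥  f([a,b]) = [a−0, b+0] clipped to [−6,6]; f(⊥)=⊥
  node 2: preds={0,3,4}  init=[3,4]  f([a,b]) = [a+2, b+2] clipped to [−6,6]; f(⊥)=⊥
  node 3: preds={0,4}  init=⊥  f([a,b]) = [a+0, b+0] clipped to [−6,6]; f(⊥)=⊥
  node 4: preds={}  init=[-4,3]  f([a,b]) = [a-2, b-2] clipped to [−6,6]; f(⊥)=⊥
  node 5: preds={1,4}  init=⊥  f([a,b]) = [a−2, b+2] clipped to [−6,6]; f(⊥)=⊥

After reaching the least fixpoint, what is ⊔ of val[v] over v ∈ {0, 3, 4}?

[-6,6]

Worklist (16 pops):
  #1 pop 0: in=[-4,3] → [-5,4] (was ⊥); enqueue []
  #2 pop 1: in=[-5,4] → [-5,4] (was ⊥); enqueue [0]
  #3 pop 2: in=[-5,4] → [-3,6] (was [3,4]); enqueue [1]
  #4 pop 3: in=[-5,4] → [-5,4] (was ⊥); enqueue [2]
  #5 pop 4: in=⊥ → [-4,3] (no change)
  #6 pop 5: in=[-5,4] → [-6,6] (was ⊥); enqueue []
  #7 pop 0: in=[-5,4] → [-6,5] (was [-5,4]); enqueue [3]
  #8 pop 1: in=[-6,6] → [-6,6] (was [-5,4]); enqueue [0,5]
  #9 pop 2: in=[-6,5] → [-4,6] (was [-3,6]); enqueue [1]
  #10 pop 3: in=[-6,5] → [-6,5] (was [-5,4]); enqueue [2]
  #11 pop 0: in=[-6,6] → [-6,6] (was [-6,5]); enqueue [3]
  #12 pop 5: in=[-6,6] → [-6,6] (no change)
  #13 pop 1: in=[-6,6] → [-6,6] (no change)
  #14 pop 2: in=[-6,6] → [-4,6] (no change)
  #15 pop 3: in=[-6,6] → [-6,6] (was [-6,5]); enqueue [2]
  #16 pop 2: in=[-6,6] → [-4,6] (no change)

Fixpoint:
  val[0] = [-6,6]
  val[1] = [-6,6]
  val[2] = [-4,6]
  val[3] = [-6,6]
  val[4] = [-4,3]
  val[5] = [-6,6]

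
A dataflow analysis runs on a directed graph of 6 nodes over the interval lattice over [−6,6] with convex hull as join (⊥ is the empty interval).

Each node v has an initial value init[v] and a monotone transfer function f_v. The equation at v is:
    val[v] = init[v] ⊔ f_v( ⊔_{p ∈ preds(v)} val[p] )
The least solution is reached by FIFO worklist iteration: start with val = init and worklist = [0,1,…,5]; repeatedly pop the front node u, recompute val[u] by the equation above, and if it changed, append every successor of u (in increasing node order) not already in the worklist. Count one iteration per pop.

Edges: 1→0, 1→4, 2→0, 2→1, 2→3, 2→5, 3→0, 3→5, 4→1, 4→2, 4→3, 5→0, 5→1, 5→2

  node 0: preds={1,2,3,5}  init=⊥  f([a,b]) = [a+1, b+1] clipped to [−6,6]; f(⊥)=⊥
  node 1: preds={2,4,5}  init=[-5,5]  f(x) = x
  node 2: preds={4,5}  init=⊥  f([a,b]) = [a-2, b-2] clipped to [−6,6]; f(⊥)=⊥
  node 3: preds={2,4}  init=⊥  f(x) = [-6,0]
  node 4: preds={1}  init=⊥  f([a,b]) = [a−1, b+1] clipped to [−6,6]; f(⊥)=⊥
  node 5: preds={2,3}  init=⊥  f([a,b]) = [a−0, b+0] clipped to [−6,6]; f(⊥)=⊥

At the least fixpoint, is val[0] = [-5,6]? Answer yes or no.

yes

Worklist (17 pops):
  #1 pop 0: in=[-5,5] → [-4,6] (was ⊥); enqueue []
  #2 pop 1: in=⊥ → [-5,5] (no change)
  #3 pop 2: in=⊥ → ⊥ (no change)
  #4 pop 3: in=⊥ → [-6,0] (was ⊥); enqueue [0]
  #5 pop 4: in=[-5,5] → [-6,6] (was ⊥); enqueue [1,2,3]
  #6 pop 5: in=[-6,0] → [-6,0] (was ⊥); enqueue []
  #7 pop 0: in=[-6,5] → [-5,6] (was [-4,6]); enqueue []
  #8 pop 1: in=[-6,6] → [-6,6] (was [-5,5]); enqueue [0,4]
  #9 pop 2: in=[-6,6] → [-6,4] (was ⊥); enqueue [1,5]
  #10 pop 3: in=[-6,6] → [-6,0] (no change)
  #11 pop 0: in=[-6,6] → [-5,6] (no change)
  #12 pop 4: in=[-6,6] → [-6,6] (no change)
  #13 pop 1: in=[-6,6] → [-6,6] (no change)
  #14 pop 5: in=[-6,4] → [-6,4] (was [-6,0]); enqueue [0,1,2]
  #15 pop 0: in=[-6,6] → [-5,6] (no change)
  #16 pop 1: in=[-6,6] → [-6,6] (no change)
  #17 pop 2: in=[-6,6] → [-6,4] (no change)

Fixpoint:
  val[0] = [-5,6]
  val[1] = [-6,6]
  val[2] = [-6,4]
  val[3] = [-6,0]
  val[4] = [-6,6]
  val[5] = [-6,4]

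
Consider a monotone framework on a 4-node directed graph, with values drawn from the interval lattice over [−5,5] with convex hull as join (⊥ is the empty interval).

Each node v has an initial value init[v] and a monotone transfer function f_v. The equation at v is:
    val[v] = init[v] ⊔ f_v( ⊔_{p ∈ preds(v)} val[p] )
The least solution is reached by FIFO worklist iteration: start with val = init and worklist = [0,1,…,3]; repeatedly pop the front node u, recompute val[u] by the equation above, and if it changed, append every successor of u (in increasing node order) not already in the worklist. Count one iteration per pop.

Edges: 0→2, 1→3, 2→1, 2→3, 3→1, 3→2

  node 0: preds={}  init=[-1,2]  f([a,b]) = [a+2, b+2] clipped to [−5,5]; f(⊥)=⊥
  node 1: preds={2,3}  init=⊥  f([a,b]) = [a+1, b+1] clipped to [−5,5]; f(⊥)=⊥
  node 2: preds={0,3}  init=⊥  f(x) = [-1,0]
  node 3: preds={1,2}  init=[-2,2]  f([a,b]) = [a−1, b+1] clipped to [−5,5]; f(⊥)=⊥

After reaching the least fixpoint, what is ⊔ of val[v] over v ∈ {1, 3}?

Worklist (9 pops):
  #1 pop 0: in=⊥ → [-1,2] (no change)
  #2 pop 1: in=[-2,2] → [-1,3] (was ⊥); enqueue []
  #3 pop 2: in=[-2,2] → [-1,0] (was ⊥); enqueue [1]
  #4 pop 3: in=[-1,3] → [-2,4] (was [-2,2]); enqueue [2]
  #5 pop 1: in=[-2,4] → [-1,5] (was [-1,3]); enqueue [3]
  #6 pop 2: in=[-2,4] → [-1,0] (no change)
  #7 pop 3: in=[-1,5] → [-2,5] (was [-2,4]); enqueue [1,2]
  #8 pop 1: in=[-2,5] → [-1,5] (no change)
  #9 pop 2: in=[-2,5] → [-1,0] (no change)

Fixpoint:
  val[0] = [-1,2]
  val[1] = [-1,5]
  val[2] = [-1,0]
  val[3] = [-2,5]

[-2,5]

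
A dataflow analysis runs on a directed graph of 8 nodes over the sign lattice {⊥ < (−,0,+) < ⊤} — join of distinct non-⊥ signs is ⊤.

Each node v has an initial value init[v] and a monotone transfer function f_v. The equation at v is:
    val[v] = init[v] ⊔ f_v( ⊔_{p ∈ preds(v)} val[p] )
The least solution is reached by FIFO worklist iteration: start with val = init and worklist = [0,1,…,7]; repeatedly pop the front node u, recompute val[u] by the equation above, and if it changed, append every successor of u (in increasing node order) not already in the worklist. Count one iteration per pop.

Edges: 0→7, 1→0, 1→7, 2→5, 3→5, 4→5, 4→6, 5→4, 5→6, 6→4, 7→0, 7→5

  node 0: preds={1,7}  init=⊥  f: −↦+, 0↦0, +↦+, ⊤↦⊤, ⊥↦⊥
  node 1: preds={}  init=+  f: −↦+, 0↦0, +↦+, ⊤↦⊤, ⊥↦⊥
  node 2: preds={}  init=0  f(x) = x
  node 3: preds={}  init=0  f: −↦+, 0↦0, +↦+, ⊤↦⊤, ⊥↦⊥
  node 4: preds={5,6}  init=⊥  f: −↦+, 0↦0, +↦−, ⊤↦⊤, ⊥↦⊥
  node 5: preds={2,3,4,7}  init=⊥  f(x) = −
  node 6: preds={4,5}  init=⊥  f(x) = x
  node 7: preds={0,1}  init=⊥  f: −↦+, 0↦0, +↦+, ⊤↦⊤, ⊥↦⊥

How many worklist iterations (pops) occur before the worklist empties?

15

Worklist (15 pops):
  #1 pop 0: in=+ → + (was ⊥); enqueue []
  #2 pop 1: in=⊥ → + (no change)
  #3 pop 2: in=⊥ → 0 (no change)
  #4 pop 3: in=⊥ → 0 (no change)
  #5 pop 4: in=⊥ → ⊥ (no change)
  #6 pop 5: in=0 → − (was ⊥); enqueue [4]
  #7 pop 6: in=− → − (was ⊥); enqueue []
  #8 pop 7: in=+ → + (was ⊥); enqueue [0,5]
  #9 pop 4: in=− → + (was ⊥); enqueue [6]
  #10 pop 0: in=+ → + (no change)
  #11 pop 5: in=⊤ → − (no change)
  #12 pop 6: in=⊤ → ⊤ (was −); enqueue [4]
  #13 pop 4: in=⊤ → ⊤ (was +); enqueue [5,6]
  #14 pop 5: in=⊤ → − (no change)
  #15 pop 6: in=⊤ → ⊤ (no change)

Fixpoint:
  val[0] = +
  val[1] = +
  val[2] = 0
  val[3] = 0
  val[4] = ⊤
  val[5] = −
  val[6] = ⊤
  val[7] = +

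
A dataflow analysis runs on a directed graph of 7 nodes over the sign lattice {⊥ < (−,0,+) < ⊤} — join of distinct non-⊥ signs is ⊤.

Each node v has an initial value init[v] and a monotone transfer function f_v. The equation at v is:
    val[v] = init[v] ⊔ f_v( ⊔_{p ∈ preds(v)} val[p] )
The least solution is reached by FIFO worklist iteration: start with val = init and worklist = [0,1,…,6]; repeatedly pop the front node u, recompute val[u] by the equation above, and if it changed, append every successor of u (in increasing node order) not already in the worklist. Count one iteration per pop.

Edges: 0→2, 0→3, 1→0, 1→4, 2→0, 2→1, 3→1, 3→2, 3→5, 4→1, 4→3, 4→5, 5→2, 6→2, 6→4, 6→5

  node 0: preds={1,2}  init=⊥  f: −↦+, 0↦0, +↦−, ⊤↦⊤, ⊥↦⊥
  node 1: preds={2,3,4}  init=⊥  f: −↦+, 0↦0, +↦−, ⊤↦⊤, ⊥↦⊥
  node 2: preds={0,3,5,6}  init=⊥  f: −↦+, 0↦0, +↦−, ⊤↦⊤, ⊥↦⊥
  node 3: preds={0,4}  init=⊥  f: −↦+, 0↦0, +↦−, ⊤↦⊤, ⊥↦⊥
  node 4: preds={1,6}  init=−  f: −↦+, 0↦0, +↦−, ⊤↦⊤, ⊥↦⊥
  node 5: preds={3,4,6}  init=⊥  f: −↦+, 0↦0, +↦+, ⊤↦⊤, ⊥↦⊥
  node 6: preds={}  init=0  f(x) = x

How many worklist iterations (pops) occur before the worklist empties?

16

Worklist (16 pops):
  #1 pop 0: in=⊥ → ⊥ (no change)
  #2 pop 1: in=− → + (was ⊥); enqueue [0]
  #3 pop 2: in=0 → 0 (was ⊥); enqueue [1]
  #4 pop 3: in=− → + (was ⊥); enqueue [2]
  #5 pop 4: in=⊤ → ⊤ (was −); enqueue [3]
  #6 pop 5: in=⊤ → ⊤ (was ⊥); enqueue []
  #7 pop 6: in=⊥ → 0 (no change)
  #8 pop 0: in=⊤ → ⊤ (was ⊥); enqueue []
  #9 pop 1: in=⊤ → ⊤ (was +); enqueue [0,4]
  #10 pop 2: in=⊤ → ⊤ (was 0); enqueue [1]
  #11 pop 3: in=⊤ → ⊤ (was +); enqueue [2,5]
  #12 pop 0: in=⊤ → ⊤ (no change)
  #13 pop 4: in=⊤ → ⊤ (no change)
  #14 pop 1: in=⊤ → ⊤ (no change)
  #15 pop 2: in=⊤ → ⊤ (no change)
  #16 pop 5: in=⊤ → ⊤ (no change)

Fixpoint:
  val[0] = ⊤
  val[1] = ⊤
  val[2] = ⊤
  val[3] = ⊤
  val[4] = ⊤
  val[5] = ⊤
  val[6] = 0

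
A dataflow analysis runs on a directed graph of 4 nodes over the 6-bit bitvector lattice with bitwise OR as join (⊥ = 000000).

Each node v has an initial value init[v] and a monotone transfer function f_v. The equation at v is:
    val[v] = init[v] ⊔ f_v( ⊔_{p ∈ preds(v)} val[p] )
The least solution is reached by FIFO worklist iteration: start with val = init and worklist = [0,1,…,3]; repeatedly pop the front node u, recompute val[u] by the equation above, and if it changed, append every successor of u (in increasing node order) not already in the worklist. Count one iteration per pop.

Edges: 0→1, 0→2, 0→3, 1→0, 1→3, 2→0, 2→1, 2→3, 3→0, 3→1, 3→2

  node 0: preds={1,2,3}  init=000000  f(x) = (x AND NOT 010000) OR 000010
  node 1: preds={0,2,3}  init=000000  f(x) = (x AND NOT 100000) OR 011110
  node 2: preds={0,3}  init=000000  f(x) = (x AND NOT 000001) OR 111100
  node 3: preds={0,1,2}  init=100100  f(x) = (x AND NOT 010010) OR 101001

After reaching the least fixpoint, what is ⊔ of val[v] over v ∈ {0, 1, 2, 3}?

111111

Iteration log — 9 steps:
  step 1. node 0  ⊔preds=100100  new=100110  old=000000  +wl: 
  step 2. node 1  ⊔preds=100110  new=011110  old=000000  +wl: 0
  step 3. node 2  ⊔preds=100110  new=111110  old=000000  +wl: 1
  step 4. node 3  ⊔preds=111110  new=101101  old=100100  +wl: 2
  step 5. node 0  ⊔preds=111111  new=101111  old=100110  +wl: 3
  step 6. node 1  ⊔preds=111111  new=011111  old=011110  +wl: 0
  step 7. node 2  ⊔preds=101111  new=111110  stable
  step 8. node 3  ⊔preds=111111  new=101101  stable
  step 9. node 0  ⊔preds=111111  new=101111  stable

Least fixpoint reached:
  node 0: 101111
  node 1: 011111
  node 2: 111110
  node 3: 101101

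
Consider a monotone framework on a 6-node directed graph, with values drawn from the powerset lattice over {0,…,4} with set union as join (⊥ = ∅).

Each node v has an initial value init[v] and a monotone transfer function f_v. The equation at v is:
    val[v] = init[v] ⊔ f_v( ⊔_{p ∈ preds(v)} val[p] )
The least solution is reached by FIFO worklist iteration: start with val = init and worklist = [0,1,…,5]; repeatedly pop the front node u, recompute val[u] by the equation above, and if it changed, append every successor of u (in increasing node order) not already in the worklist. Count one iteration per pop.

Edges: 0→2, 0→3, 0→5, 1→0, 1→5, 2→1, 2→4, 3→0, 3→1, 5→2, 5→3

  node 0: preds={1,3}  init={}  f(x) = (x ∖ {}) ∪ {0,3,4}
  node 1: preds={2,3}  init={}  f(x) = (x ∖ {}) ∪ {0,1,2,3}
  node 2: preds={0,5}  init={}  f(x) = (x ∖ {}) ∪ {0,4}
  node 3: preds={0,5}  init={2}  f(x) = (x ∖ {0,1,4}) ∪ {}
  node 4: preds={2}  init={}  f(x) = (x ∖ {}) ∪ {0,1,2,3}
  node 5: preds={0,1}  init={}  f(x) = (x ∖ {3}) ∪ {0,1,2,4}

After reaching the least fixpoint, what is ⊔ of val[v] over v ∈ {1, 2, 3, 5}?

Worklist (14 pops):
  #1 pop 0: in={2} → {0,2,3,4} (was {}); enqueue []
  #2 pop 1: in={2} → {0,1,2,3} (was {}); enqueue [0]
  #3 pop 2: in={0,2,3,4} → {0,2,3,4} (was {}); enqueue [1]
  #4 pop 3: in={0,2,3,4} → {2,3} (was {2}); enqueue []
  #5 pop 4: in={0,2,3,4} → {0,1,2,3,4} (was {}); enqueue []
  #6 pop 5: in={0,1,2,3,4} → {0,1,2,4} (was {}); enqueue [2,3]
  #7 pop 0: in={0,1,2,3} → {0,1,2,3,4} (was {0,2,3,4}); enqueue [5]
  #8 pop 1: in={0,2,3,4} → {0,1,2,3,4} (was {0,1,2,3}); enqueue [0]
  #9 pop 2: in={0,1,2,3,4} → {0,1,2,3,4} (was {0,2,3,4}); enqueue [1,4]
  #10 pop 3: in={0,1,2,3,4} → {2,3} (no change)
  #11 pop 5: in={0,1,2,3,4} → {0,1,2,4} (no change)
  #12 pop 0: in={0,1,2,3,4} → {0,1,2,3,4} (no change)
  #13 pop 1: in={0,1,2,3,4} → {0,1,2,3,4} (no change)
  #14 pop 4: in={0,1,2,3,4} → {0,1,2,3,4} (no change)

Fixpoint:
  val[0] = {0,1,2,3,4}
  val[1] = {0,1,2,3,4}
  val[2] = {0,1,2,3,4}
  val[3] = {2,3}
  val[4] = {0,1,2,3,4}
  val[5] = {0,1,2,4}

{0,1,2,3,4}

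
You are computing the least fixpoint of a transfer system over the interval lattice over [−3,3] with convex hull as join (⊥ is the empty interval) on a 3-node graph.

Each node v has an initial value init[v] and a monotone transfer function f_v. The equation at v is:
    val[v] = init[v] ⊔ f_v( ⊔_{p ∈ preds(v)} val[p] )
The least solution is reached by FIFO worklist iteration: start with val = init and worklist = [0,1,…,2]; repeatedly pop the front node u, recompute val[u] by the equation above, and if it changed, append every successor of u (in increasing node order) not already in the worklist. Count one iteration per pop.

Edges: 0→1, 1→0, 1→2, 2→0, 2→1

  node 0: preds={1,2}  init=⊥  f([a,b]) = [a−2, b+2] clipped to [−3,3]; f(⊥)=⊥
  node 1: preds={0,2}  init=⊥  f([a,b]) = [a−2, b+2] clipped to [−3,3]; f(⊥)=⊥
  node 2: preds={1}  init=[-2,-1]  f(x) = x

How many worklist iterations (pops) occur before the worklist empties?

Iteration log — 5 steps:
  step 1. node 0  ⊔preds=[-2,-1]  new=[-3,1]  old=⊥  +wl: 
  step 2. node 1  ⊔preds=[-3,1]  new=[-3,3]  old=⊥  +wl: 0
  step 3. node 2  ⊔preds=[-3,3]  new=[-3,3]  old=[-2,-1]  +wl: 1
  step 4. node 0  ⊔preds=[-3,3]  new=[-3,3]  old=[-3,1]  +wl: 
  step 5. node 1  ⊔preds=[-3,3]  new=[-3,3]  stable

Least fixpoint reached:
  node 0: [-3,3]
  node 1: [-3,3]
  node 2: [-3,3]

5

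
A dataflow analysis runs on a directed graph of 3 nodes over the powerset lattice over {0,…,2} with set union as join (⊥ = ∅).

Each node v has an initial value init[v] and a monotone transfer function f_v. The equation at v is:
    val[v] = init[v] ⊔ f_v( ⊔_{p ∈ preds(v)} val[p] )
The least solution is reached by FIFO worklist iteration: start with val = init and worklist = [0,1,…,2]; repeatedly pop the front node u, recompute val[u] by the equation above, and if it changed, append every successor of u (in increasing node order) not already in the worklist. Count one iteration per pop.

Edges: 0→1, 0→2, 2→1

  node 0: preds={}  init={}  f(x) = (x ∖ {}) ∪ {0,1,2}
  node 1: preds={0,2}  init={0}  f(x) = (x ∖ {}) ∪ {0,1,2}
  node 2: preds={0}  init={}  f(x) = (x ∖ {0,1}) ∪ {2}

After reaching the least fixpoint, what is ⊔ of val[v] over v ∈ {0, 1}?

Iteration log — 4 steps:
  step 1. node 0  ⊔preds={}  new={0,1,2}  old={}  +wl: 
  step 2. node 1  ⊔preds={0,1,2}  new={0,1,2}  old={0}  +wl: 
  step 3. node 2  ⊔preds={0,1,2}  new={2}  old={}  +wl: 1
  step 4. node 1  ⊔preds={0,1,2}  new={0,1,2}  stable

Least fixpoint reached:
  node 0: {0,1,2}
  node 1: {0,1,2}
  node 2: {2}

{0,1,2}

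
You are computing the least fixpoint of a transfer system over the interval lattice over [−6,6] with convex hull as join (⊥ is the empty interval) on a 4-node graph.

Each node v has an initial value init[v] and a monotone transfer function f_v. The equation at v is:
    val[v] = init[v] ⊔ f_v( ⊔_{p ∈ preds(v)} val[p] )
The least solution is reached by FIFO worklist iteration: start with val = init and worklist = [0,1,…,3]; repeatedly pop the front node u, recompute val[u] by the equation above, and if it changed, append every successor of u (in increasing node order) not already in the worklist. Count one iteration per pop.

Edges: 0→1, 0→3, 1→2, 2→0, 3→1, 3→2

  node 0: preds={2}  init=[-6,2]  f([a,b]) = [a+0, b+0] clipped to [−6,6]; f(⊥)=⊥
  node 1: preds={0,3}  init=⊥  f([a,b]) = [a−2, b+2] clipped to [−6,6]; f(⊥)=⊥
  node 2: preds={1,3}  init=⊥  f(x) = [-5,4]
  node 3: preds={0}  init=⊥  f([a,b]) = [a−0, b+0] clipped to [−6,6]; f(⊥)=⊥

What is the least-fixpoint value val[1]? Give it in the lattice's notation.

[-6,6]

Iteration log — 10 steps:
  step 1. node 0  ⊔preds=⊥  new=[-6,2]  stable
  step 2. node 1  ⊔preds=[-6,2]  new=[-6,4]  old=⊥  +wl: 
  step 3. node 2  ⊔preds=[-6,4]  new=[-5,4]  old=⊥  +wl: 0
  step 4. node 3  ⊔preds=[-6,2]  new=[-6,2]  old=⊥  +wl: 1,2
  step 5. node 0  ⊔preds=[-5,4]  new=[-6,4]  old=[-6,2]  +wl: 3
  step 6. node 1  ⊔preds=[-6,4]  new=[-6,6]  old=[-6,4]  +wl: 
  step 7. node 2  ⊔preds=[-6,6]  new=[-5,4]  stable
  step 8. node 3  ⊔preds=[-6,4]  new=[-6,4]  old=[-6,2]  +wl: 1,2
  step 9. node 1  ⊔preds=[-6,4]  new=[-6,6]  stable
  step 10. node 2  ⊔preds=[-6,6]  new=[-5,4]  stable

Least fixpoint reached:
  node 0: [-6,4]
  node 1: [-6,6]
  node 2: [-5,4]
  node 3: [-6,4]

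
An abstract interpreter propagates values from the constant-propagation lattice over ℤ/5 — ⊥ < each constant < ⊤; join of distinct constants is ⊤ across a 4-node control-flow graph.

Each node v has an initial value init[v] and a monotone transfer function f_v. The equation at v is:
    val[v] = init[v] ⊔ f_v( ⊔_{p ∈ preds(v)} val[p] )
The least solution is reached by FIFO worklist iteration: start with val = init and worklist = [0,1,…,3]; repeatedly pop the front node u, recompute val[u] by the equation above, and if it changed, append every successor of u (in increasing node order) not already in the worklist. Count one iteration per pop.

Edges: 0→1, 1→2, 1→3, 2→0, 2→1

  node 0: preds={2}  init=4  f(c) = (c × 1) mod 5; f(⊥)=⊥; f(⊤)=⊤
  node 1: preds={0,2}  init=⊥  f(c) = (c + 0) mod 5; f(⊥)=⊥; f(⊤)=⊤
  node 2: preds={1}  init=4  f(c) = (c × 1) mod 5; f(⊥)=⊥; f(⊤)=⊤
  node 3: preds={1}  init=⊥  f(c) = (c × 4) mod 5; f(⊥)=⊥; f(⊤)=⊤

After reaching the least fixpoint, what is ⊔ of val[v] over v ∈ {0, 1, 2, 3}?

⊤

Iteration log — 4 steps:
  step 1. node 0  ⊔preds=4  new=4  stable
  step 2. node 1  ⊔preds=4  new=4  old=⊥  +wl: 
  step 3. node 2  ⊔preds=4  new=4  stable
  step 4. node 3  ⊔preds=4  new=1  old=⊥  +wl: 

Least fixpoint reached:
  node 0: 4
  node 1: 4
  node 2: 4
  node 3: 1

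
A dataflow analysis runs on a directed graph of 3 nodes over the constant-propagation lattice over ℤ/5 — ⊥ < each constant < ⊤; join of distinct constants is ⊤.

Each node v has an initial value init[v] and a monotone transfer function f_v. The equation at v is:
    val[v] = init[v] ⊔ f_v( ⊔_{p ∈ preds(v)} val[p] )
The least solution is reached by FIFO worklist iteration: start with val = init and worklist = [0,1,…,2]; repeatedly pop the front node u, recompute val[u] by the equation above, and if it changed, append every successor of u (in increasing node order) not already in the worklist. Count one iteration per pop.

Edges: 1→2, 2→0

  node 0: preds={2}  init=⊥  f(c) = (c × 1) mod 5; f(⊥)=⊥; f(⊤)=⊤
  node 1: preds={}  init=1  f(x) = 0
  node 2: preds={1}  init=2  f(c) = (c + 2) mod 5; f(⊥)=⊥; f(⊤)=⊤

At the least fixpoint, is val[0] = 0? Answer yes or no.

Iteration log — 4 steps:
  step 1. node 0  ⊔preds=2  new=2  old=⊥  +wl: 
  step 2. node 1  ⊔preds=⊥  new=⊤  old=1  +wl: 
  step 3. node 2  ⊔preds=⊤  new=⊤  old=2  +wl: 0
  step 4. node 0  ⊔preds=⊤  new=⊤  old=2  +wl: 

Least fixpoint reached:
  node 0: ⊤
  node 1: ⊤
  node 2: ⊤

no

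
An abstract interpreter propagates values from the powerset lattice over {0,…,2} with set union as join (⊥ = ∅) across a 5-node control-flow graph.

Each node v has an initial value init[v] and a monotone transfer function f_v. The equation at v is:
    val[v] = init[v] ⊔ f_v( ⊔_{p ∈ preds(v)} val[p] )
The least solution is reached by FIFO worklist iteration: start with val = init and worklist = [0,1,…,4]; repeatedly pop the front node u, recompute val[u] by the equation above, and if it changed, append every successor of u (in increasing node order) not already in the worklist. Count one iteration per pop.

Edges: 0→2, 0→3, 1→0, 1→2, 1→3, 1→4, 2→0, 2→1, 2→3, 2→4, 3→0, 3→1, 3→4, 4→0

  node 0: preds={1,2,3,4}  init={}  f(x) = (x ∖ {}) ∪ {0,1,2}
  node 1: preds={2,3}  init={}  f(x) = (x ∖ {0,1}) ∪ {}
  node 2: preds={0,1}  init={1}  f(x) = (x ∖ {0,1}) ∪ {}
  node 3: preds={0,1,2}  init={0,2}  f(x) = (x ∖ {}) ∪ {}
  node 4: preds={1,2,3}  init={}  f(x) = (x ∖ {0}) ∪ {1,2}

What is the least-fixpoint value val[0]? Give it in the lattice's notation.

Worklist (7 pops):
  #1 pop 0: in={0,1,2} → {0,1,2} (was {}); enqueue []
  #2 pop 1: in={0,1,2} → {2} (was {}); enqueue [0]
  #3 pop 2: in={0,1,2} → {1,2} (was {1}); enqueue [1]
  #4 pop 3: in={0,1,2} → {0,1,2} (was {0,2}); enqueue []
  #5 pop 4: in={0,1,2} → {1,2} (was {}); enqueue []
  #6 pop 0: in={0,1,2} → {0,1,2} (no change)
  #7 pop 1: in={0,1,2} → {2} (no change)

Fixpoint:
  val[0] = {0,1,2}
  val[1] = {2}
  val[2] = {1,2}
  val[3] = {0,1,2}
  val[4] = {1,2}

{0,1,2}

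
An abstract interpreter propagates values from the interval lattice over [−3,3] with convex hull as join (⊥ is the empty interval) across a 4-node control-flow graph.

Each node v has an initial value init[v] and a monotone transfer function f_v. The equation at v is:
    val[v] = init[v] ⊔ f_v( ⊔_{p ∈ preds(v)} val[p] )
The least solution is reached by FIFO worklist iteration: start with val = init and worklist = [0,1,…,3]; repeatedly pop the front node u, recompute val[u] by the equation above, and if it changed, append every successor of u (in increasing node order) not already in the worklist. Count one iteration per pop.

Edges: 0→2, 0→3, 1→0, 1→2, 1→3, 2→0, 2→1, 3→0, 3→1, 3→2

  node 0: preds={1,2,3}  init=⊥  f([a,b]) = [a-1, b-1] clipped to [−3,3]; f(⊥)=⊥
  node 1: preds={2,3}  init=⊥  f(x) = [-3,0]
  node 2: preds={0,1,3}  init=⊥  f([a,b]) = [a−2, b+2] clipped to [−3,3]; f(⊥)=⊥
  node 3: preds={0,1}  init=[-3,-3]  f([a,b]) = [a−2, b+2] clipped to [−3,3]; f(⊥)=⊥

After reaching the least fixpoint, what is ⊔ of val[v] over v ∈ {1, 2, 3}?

[-3,3]

Trace (12 dequeues):
  [1] u=0 | in [-3,-3] | out [-3,-3] | prev ⊥ | push {}
  [2] u=1 | in [-3,-3] | out [-3,0] | prev ⊥ | push {0}
  [3] u=2 | in [-3,0] | out [-3,2] | prev ⊥ | push {1}
  [4] u=3 | in [-3,0] | out [-3,2] | prev [-3,-3] | push {2}
  [5] u=0 | in [-3,2] | out [-3,1] | prev [-3,-3] | push {3}
  [6] u=1 | in [-3,2] | out [-3,0] | ==
  [7] u=2 | in [-3,2] | out [-3,3] | prev [-3,2] | push {0,1}
  [8] u=3 | in [-3,1] | out [-3,3] | prev [-3,2] | push {2}
  [9] u=0 | in [-3,3] | out [-3,2] | prev [-3,1] | push {3}
  [10] u=1 | in [-3,3] | out [-3,0] | ==
  [11] u=2 | in [-3,3] | out [-3,3] | ==
  [12] u=3 | in [-3,2] | out [-3,3] | ==

Converged values:
  [0] [-3,2]
  [1] [-3,0]
  [2] [-3,3]
  [3] [-3,3]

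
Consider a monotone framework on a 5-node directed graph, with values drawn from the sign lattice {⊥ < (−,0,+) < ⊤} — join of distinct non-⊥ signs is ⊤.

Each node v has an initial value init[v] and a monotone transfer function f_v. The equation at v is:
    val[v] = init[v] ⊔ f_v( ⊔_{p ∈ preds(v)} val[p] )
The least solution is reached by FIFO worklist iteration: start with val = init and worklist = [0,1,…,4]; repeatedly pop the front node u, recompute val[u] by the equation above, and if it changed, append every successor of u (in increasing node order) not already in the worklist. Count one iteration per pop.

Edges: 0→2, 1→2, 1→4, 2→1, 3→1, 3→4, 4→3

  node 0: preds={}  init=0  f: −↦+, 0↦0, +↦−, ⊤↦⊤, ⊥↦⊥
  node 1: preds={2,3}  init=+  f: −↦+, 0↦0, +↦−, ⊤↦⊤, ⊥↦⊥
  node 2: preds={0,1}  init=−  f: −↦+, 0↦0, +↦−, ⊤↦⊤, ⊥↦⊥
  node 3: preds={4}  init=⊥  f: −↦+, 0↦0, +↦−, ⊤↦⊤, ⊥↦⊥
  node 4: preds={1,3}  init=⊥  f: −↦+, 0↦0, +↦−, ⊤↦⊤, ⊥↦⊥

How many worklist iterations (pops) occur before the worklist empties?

13

Trace (13 dequeues):
  [1] u=0 | in ⊥ | out 0 | ==
  [2] u=1 | in − | out + | ==
  [3] u=2 | in ⊤ | out ⊤ | prev − | push {1}
  [4] u=3 | in ⊥ | out ⊥ | ==
  [5] u=4 | in + | out − | prev ⊥ | push {3}
  [6] u=1 | in ⊤ | out ⊤ | prev + | push {2,4}
  [7] u=3 | in − | out + | prev ⊥ | push {1}
  [8] u=2 | in ⊤ | out ⊤ | ==
  [9] u=4 | in ⊤ | out ⊤ | prev − | push {3}
  [10] u=1 | in ⊤ | out ⊤ | ==
  [11] u=3 | in ⊤ | out ⊤ | prev + | push {1,4}
  [12] u=1 | in ⊤ | out ⊤ | ==
  [13] u=4 | in ⊤ | out ⊤ | ==

Converged values:
  [0] 0
  [1] ⊤
  [2] ⊤
  [3] ⊤
  [4] ⊤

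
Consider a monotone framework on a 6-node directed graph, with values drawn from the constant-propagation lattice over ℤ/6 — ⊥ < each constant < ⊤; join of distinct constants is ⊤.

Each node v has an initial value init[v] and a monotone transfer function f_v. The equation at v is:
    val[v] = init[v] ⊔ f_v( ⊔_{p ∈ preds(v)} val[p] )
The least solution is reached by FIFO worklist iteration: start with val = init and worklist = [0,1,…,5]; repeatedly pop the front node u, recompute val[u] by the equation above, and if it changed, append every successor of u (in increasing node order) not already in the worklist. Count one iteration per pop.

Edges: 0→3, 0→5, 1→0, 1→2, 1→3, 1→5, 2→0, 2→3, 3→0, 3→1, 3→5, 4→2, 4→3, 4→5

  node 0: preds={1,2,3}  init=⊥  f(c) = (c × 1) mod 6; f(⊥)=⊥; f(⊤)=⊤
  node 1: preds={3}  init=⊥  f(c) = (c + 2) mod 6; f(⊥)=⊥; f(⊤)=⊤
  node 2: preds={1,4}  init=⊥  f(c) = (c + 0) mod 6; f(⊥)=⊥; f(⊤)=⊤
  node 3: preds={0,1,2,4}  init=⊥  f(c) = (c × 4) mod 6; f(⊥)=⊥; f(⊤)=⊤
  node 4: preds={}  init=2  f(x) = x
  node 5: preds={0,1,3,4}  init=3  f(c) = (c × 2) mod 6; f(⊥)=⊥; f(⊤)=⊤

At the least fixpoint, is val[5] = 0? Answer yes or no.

no

Iteration log — 17 steps:
  step 1. node 0  ⊔preds=⊥  new=⊥  stable
  step 2. node 1  ⊔preds=⊥  new=⊥  stable
  step 3. node 2  ⊔preds=2  new=2  old=⊥  +wl: 0
  step 4. node 3  ⊔preds=2  new=2  old=⊥  +wl: 1
  step 5. node 4  ⊔preds=⊥  new=2  stable
  step 6. node 5  ⊔preds=2  new=⊤  old=3  +wl: 
  step 7. node 0  ⊔preds=2  new=2  old=⊥  +wl: 3,5
  step 8. node 1  ⊔preds=2  new=4  old=⊥  +wl: 0,2
  step 9. node 3  ⊔preds=⊤  new=⊤  old=2  +wl: 1
  step 10. node 5  ⊔preds=⊤  new=⊤  stable
  step 11. node 0  ⊔preds=⊤  new=⊤  old=2  +wl: 3,5
  step 12. node 2  ⊔preds=⊤  new=⊤  old=2  +wl: 0
  step 13. node 1  ⊔preds=⊤  new=⊤  old=4  +wl: 2
  step 14. node 3  ⊔preds=⊤  new=⊤  stable
  step 15. node 5  ⊔preds=⊤  new=⊤  stable
  step 16. node 0  ⊔preds=⊤  new=⊤  stable
  step 17. node 2  ⊔preds=⊤  new=⊤  stable

Least fixpoint reached:
  node 0: ⊤
  node 1: ⊤
  node 2: ⊤
  node 3: ⊤
  node 4: 2
  node 5: ⊤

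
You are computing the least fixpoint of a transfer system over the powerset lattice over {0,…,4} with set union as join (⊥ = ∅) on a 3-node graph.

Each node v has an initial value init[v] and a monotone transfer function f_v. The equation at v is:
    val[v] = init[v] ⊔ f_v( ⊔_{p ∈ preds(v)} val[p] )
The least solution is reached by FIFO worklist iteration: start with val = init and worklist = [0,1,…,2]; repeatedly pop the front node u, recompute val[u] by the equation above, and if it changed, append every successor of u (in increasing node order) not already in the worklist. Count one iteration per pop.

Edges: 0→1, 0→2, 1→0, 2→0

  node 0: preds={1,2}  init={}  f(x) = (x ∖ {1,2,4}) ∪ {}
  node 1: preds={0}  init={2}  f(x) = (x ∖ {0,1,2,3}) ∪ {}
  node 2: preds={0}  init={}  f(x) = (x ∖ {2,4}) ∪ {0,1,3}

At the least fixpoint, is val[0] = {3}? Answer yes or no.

no

Trace (6 dequeues):
  [1] u=0 | in {2} | out {} | ==
  [2] u=1 | in {} | out {2} | ==
  [3] u=2 | in {} | out {0,1,3} | prev {} | push {0}
  [4] u=0 | in {0,1,2,3} | out {0,3} | prev {} | push {1,2}
  [5] u=1 | in {0,3} | out {2} | ==
  [6] u=2 | in {0,3} | out {0,1,3} | ==

Converged values:
  [0] {0,3}
  [1] {2}
  [2] {0,1,3}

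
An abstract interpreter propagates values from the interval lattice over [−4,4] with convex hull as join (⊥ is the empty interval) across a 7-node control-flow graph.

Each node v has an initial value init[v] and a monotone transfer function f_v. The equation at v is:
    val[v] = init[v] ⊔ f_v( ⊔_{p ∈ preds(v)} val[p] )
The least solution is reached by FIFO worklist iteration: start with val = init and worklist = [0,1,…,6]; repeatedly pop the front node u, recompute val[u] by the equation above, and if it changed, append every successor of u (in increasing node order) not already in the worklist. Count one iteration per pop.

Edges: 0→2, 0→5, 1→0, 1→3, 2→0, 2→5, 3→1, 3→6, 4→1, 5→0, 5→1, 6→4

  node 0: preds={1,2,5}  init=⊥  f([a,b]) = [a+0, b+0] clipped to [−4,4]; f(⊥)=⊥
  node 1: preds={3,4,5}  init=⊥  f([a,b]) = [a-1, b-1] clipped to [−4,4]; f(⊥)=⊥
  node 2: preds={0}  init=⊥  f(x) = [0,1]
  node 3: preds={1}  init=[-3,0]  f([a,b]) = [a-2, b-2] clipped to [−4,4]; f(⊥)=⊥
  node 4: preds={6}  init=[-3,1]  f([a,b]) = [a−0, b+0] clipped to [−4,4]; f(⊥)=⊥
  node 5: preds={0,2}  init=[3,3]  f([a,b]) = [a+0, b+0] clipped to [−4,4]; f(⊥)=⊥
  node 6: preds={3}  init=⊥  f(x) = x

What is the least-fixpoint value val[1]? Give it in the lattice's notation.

Trace (14 dequeues):
  [1] u=0 | in [3,3] | out [3,3] | prev ⊥ | push {}
  [2] u=1 | in [-3,3] | out [-4,2] | prev ⊥ | push {0}
  [3] u=2 | in [3,3] | out [0,1] | prev ⊥ | push {}
  [4] u=3 | in [-4,2] | out [-4,0] | prev [-3,0] | push {1}
  [5] u=4 | in ⊥ | out [-3,1] | ==
  [6] u=5 | in [0,3] | out [0,3] | prev [3,3] | push {}
  [7] u=6 | in [-4,0] | out [-4,0] | prev ⊥ | push {4}
  [8] u=0 | in [-4,3] | out [-4,3] | prev [3,3] | push {2,5}
  [9] u=1 | in [-4,3] | out [-4,2] | ==
  [10] u=4 | in [-4,0] | out [-4,1] | prev [-3,1] | push {1}
  [11] u=2 | in [-4,3] | out [0,1] | ==
  [12] u=5 | in [-4,3] | out [-4,3] | prev [0,3] | push {0}
  [13] u=1 | in [-4,3] | out [-4,2] | ==
  [14] u=0 | in [-4,3] | out [-4,3] | ==

Converged values:
  [0] [-4,3]
  [1] [-4,2]
  [2] [0,1]
  [3] [-4,0]
  [4] [-4,1]
  [5] [-4,3]
  [6] [-4,0]

[-4,2]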